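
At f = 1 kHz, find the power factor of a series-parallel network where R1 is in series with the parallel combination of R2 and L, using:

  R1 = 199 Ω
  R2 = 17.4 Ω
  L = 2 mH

Step 1 — Angular frequency: ω = 2π·f = 2π·1000 = 6283 rad/s.
Step 2 — Component impedances:
  R1: Z = R = 199 Ω
  R2: Z = R = 17.4 Ω
  L: Z = jωL = j·6283·0.002 = 0 + j12.57 Ω
Step 3 — Parallel branch: R2 || L = 1/(1/R2 + 1/L) = 5.965 + j8.259 Ω.
Step 4 — Series with R1: Z_total = R1 + (R2 || L) = 205 + j8.259 Ω = 205.1∠2.3° Ω.
Step 5 — Power factor: PF = cos(φ) = Re(Z)/|Z| = 204.96/205.13 = 0.9992.
Step 6 — Type: Im(Z) = 8.259 ⇒ lagging (phase φ = 2.3°).

PF = 0.9992 (lagging, φ = 2.3°)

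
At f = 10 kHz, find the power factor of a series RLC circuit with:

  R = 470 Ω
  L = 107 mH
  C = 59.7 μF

Step 1 — Angular frequency: ω = 2π·f = 2π·1e+04 = 6.283e+04 rad/s.
Step 2 — Component impedances:
  R: Z = R = 470 Ω
  L: Z = jωL = j·6.283e+04·0.107 = 0 + j6723 Ω
  C: Z = 1/(jωC) = -j/(ω·C) = 0 - j0.2666 Ω
Step 3 — Series combination: Z_total = R + L + C = 470 + j6723 Ω = 6739∠86.0° Ω.
Step 4 — Power factor: PF = cos(φ) = Re(Z)/|Z| = 470/6739 = 0.06974.
Step 5 — Type: Im(Z) = 6723 ⇒ lagging (phase φ = 86.0°).

PF = 0.06974 (lagging, φ = 86.0°)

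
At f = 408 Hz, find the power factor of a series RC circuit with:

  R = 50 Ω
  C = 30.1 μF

Step 1 — Angular frequency: ω = 2π·f = 2π·408 = 2564 rad/s.
Step 2 — Component impedances:
  R: Z = R = 50 Ω
  C: Z = 1/(jωC) = -j/(ω·C) = 0 - j12.96 Ω
Step 3 — Series combination: Z_total = R + C = 50 - j12.96 Ω = 51.65∠-14.5° Ω.
Step 4 — Power factor: PF = cos(φ) = Re(Z)/|Z| = 50/51.652 = 0.968.
Step 5 — Type: Im(Z) = -12.96 ⇒ leading (phase φ = -14.5°).

PF = 0.968 (leading, φ = -14.5°)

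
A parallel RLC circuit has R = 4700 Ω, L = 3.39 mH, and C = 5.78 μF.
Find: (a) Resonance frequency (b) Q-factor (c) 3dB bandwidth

Step 1 — Resonance: ω₀ = 1/√(LC) = 1/√(0.00339·5.78e-06) = 7144 rad/s.
Step 2 — f₀ = ω₀/(2π) = 1137 Hz.
Step 3 — Parallel Q: Q = R/(ω₀L) = 4700/(7144·0.00339) = 194.1.
Step 4 — Bandwidth: Δω = ω₀/Q = 36.81 rad/s; BW = Δω/(2π) = 5.859 Hz.

(a) f₀ = 1137 Hz  (b) Q = 194.1  (c) BW = 5.859 Hz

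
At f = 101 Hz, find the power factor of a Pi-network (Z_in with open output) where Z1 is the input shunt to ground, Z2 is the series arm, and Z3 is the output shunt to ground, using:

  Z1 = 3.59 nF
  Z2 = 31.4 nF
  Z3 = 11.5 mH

Step 1 — Angular frequency: ω = 2π·f = 2π·101 = 634.6 rad/s.
Step 2 — Component impedances:
  Z1: Z = 1/(jωC) = -j/(ω·C) = 0 - j4.389e+05 Ω
  Z2: Z = 1/(jωC) = -j/(ω·C) = 0 - j5.018e+04 Ω
  Z3: Z = jωL = j·634.6·0.0115 = 0 + j7.298 Ω
Step 3 — With open output, the series arm Z2 and the output shunt Z3 appear in series to ground: Z2 + Z3 = 0 - j5.018e+04 Ω.
Step 4 — Parallel with input shunt Z1: Z_in = Z1 || (Z2 + Z3) = 0 - j4.503e+04 Ω = 4.503e+04∠-90.0° Ω.
Step 5 — Power factor: PF = cos(φ) = Re(Z)/|Z| = 0/4.503e+04 = 0.
Step 6 — Type: Im(Z) = -4.503e+04 ⇒ leading (phase φ = -90.0°).

PF = 0 (leading, φ = -90.0°)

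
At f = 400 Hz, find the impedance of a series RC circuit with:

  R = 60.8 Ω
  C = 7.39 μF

Step 1 — Angular frequency: ω = 2π·f = 2π·400 = 2513 rad/s.
Step 2 — Component impedances:
  R: Z = R = 60.8 Ω
  C: Z = 1/(jωC) = -j/(ω·C) = 0 - j53.84 Ω
Step 3 — Series combination: Z_total = R + C = 60.8 - j53.84 Ω = 81.21∠-41.5° Ω.

Z = 60.8 - j53.84 Ω = 81.21∠-41.5° Ω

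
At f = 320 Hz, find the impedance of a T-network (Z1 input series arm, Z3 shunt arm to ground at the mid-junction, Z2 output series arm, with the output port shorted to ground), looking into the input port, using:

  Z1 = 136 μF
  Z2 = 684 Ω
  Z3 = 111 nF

Step 1 — Angular frequency: ω = 2π·f = 2π·320 = 2011 rad/s.
Step 2 — Component impedances:
  Z1: Z = 1/(jωC) = -j/(ω·C) = 0 - j3.657 Ω
  Z2: Z = R = 684 Ω
  Z3: Z = 1/(jωC) = -j/(ω·C) = 0 - j4481 Ω
Step 3 — With the output port shorted to ground, the output series arm Z2 runs from the junction to ground; the shunt arm Z3 also runs from the junction to ground. They appear in parallel: Z3 || Z2 = 668.4 - j102 Ω.
Step 4 — Series with input arm Z1: Z_in = Z1 + (Z3 || Z2) = 668.4 - j105.7 Ω = 676.7∠-9.0° Ω.

Z = 668.4 - j105.7 Ω = 676.7∠-9.0° Ω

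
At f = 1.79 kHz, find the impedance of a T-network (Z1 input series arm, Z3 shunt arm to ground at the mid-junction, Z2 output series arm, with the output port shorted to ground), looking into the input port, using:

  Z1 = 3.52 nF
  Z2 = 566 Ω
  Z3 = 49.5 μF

Step 1 — Angular frequency: ω = 2π·f = 2π·1790 = 1.125e+04 rad/s.
Step 2 — Component impedances:
  Z1: Z = 1/(jωC) = -j/(ω·C) = 0 - j2.526e+04 Ω
  Z2: Z = R = 566 Ω
  Z3: Z = 1/(jωC) = -j/(ω·C) = 0 - j1.796 Ω
Step 3 — With the output port shorted to ground, the output series arm Z2 runs from the junction to ground; the shunt arm Z3 also runs from the junction to ground. They appear in parallel: Z3 || Z2 = 0.0057 - j1.796 Ω.
Step 4 — Series with input arm Z1: Z_in = Z1 + (Z3 || Z2) = 0.0057 - j2.526e+04 Ω = 2.526e+04∠-90.0° Ω.

Z = 0.0057 - j2.526e+04 Ω = 2.526e+04∠-90.0° Ω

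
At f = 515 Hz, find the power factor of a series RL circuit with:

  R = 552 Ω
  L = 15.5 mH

Step 1 — Angular frequency: ω = 2π·f = 2π·515 = 3236 rad/s.
Step 2 — Component impedances:
  R: Z = R = 552 Ω
  L: Z = jωL = j·3236·0.0155 = 0 + j50.16 Ω
Step 3 — Series combination: Z_total = R + L = 552 + j50.16 Ω = 554.3∠5.2° Ω.
Step 4 — Power factor: PF = cos(φ) = Re(Z)/|Z| = 552/554.3 = 0.9959.
Step 5 — Type: Im(Z) = 50.16 ⇒ lagging (phase φ = 5.2°).

PF = 0.9959 (lagging, φ = 5.2°)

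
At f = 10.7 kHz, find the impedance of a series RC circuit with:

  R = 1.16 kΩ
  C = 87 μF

Step 1 — Angular frequency: ω = 2π·f = 2π·1.07e+04 = 6.723e+04 rad/s.
Step 2 — Component impedances:
  R: Z = R = 1160 Ω
  C: Z = 1/(jωC) = -j/(ω·C) = 0 - j0.171 Ω
Step 3 — Series combination: Z_total = R + C = 1160 - j0.171 Ω = 1160∠-0.0° Ω.

Z = 1160 - j0.171 Ω = 1160∠-0.0° Ω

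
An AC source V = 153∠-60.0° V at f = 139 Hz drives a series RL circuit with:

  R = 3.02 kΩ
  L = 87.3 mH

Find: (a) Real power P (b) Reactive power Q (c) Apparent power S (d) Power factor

Step 1 — Angular frequency: ω = 2π·f = 2π·139 = 873.4 rad/s.
Step 2 — Component impedances:
  R: Z = R = 3020 Ω
  L: Z = jωL = j·873.4·0.0873 = 0 + j76.24 Ω
Step 3 — Series combination: Z_total = R + L = 3020 + j76.24 Ω = 3021∠1.4° Ω.
Step 4 — Source phasor: V = 153∠-60.0° V = 76.5 - j132.5 V.
Step 5 — Current: I = V / Z = 0.02421 - j0.04449 A = 0.05065∠-61.4° A.
Step 6 — Complex power: S = V·I* = 7.746 + j0.1956 VA.
Step 7 — Real power: P = Re(S) = 7.746 W.
Step 8 — Reactive power: Q = Im(S) = 0.1956 VAR.
Step 9 — Apparent power: |S| = 7.749 VA.
Step 10 — Power factor: PF = P/|S| = 0.9997 (lagging).

(a) P = 7.746 W  (b) Q = 0.1956 VAR  (c) S = 7.749 VA  (d) PF = 0.9997 (lagging)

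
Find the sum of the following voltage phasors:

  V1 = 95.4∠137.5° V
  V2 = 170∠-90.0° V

Step 1 — Convert each phasor to rectangular form:
  V1 = 95.4·(cos(137.5°) + j·sin(137.5°)) = -70.34 + j64.45 V
  V2 = 170·(cos(-90.0°) + j·sin(-90.0°)) = 0 - j170 V
Step 2 — Sum components: V_total = -70.34 - j105.5 V.
Step 3 — Convert to polar: |V_total| = 126.8 V, ∠V_total = -123.7°.

V_total = 126.8∠-123.7° V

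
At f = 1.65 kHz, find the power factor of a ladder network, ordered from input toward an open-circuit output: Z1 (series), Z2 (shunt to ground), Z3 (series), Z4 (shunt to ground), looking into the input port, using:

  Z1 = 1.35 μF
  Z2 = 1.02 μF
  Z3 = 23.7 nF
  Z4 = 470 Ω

Step 1 — Angular frequency: ω = 2π·f = 2π·1650 = 1.037e+04 rad/s.
Step 2 — Component impedances:
  Z1: Z = 1/(jωC) = -j/(ω·C) = 0 - j71.45 Ω
  Z2: Z = 1/(jωC) = -j/(ω·C) = 0 - j94.57 Ω
  Z3: Z = 1/(jωC) = -j/(ω·C) = 0 - j4070 Ω
  Z4: Z = R = 470 Ω
Step 3 — Ladder network (open output): work backward from the far end, alternating series and parallel combinations. Z_in = 0.2393 - j163.9 Ω = 163.9∠-89.9° Ω.
Step 4 — Power factor: PF = cos(φ) = Re(Z)/|Z| = 0.2393/163.9 = 0.00146.
Step 5 — Type: Im(Z) = -163.9 ⇒ leading (phase φ = -89.9°).

PF = 0.00146 (leading, φ = -89.9°)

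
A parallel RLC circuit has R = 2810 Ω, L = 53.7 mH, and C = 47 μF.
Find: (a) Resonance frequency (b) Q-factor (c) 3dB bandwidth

Step 1 — Resonance: ω₀ = 1/√(LC) = 1/√(0.0537·4.7e-05) = 629.5 rad/s.
Step 2 — f₀ = ω₀/(2π) = 100.2 Hz.
Step 3 — Parallel Q: Q = R/(ω₀L) = 2810/(629.5·0.0537) = 83.13.
Step 4 — Bandwidth: Δω = ω₀/Q = 7.572 rad/s; BW = Δω/(2π) = 1.205 Hz.

(a) f₀ = 100.2 Hz  (b) Q = 83.13  (c) BW = 1.205 Hz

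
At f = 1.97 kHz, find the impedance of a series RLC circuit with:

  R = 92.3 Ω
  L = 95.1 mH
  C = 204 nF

Step 1 — Angular frequency: ω = 2π·f = 2π·1970 = 1.238e+04 rad/s.
Step 2 — Component impedances:
  R: Z = R = 92.3 Ω
  L: Z = jωL = j·1.238e+04·0.0951 = 0 + j1177 Ω
  C: Z = 1/(jωC) = -j/(ω·C) = 0 - j396 Ω
Step 3 — Series combination: Z_total = R + L + C = 92.3 + j781.1 Ω = 786.5∠83.3° Ω.

Z = 92.3 + j781.1 Ω = 786.5∠83.3° Ω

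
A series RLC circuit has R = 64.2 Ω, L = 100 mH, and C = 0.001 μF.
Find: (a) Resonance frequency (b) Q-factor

Step 1 — Resonance condition Im(Z)=0 gives ω₀ = 1/√(LC).
Step 2 — ω₀ = 1/√(0.1·1e-09) = 1e+05 rad/s.
Step 3 — f₀ = ω₀/(2π) = 1.592e+04 Hz.
Step 4 — Series Q: Q = ω₀L/R = 1e+05·0.1/64.2 = 155.8.

(a) f₀ = 1.592e+04 Hz  (b) Q = 155.8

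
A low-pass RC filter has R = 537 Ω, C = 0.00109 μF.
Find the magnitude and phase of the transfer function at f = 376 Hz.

Step 1 — Angular frequency: ω = 2π·376 = 2362 rad/s.
Step 2 — Transfer function: H(jω) = 1/(1 + jωRC).
Step 3 — Denominator: 1 + jωRC = 1 + j·2362·537·1.09e-09 = 1 + j0.001383.
Step 4 — H = 1 - j0.001383.
Step 5 — Magnitude: |H| = 1 (-0.0 dB); phase: φ = -0.1°.

|H| = 1 (-0.0 dB), φ = -0.1°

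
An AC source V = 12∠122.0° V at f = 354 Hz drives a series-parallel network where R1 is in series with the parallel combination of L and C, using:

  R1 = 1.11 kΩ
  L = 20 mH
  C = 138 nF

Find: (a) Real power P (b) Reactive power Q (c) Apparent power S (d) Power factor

Step 1 — Angular frequency: ω = 2π·f = 2π·354 = 2224 rad/s.
Step 2 — Component impedances:
  R1: Z = R = 1110 Ω
  L: Z = jωL = j·2224·0.02 = 0 + j44.48 Ω
  C: Z = 1/(jωC) = -j/(ω·C) = 0 - j3258 Ω
Step 3 — Parallel branch: L || C = 1/(1/L + 1/C) = 0 + j45.1 Ω.
Step 4 — Series with R1: Z_total = R1 + (L || C) = 1110 + j45.1 Ω = 1111∠2.3° Ω.
Step 5 — Source phasor: V = 12∠122.0° V = -6.359 + j10.18 V.
Step 6 — Current: I = V / Z = -0.005348 + j0.009385 A = 0.0108∠119.7° A.
Step 7 — Complex power: S = V·I* = 0.1295 + j0.005262 VA.
Step 8 — Real power: P = Re(S) = 0.1295 W.
Step 9 — Reactive power: Q = Im(S) = 0.005262 VAR.
Step 10 — Apparent power: |S| = 0.1296 VA.
Step 11 — Power factor: PF = P/|S| = 0.9992 (lagging).

(a) P = 0.1295 W  (b) Q = 0.005262 VAR  (c) S = 0.1296 VA  (d) PF = 0.9992 (lagging)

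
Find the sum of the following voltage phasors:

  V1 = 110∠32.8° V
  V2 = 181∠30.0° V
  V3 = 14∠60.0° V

Step 1 — Convert each phasor to rectangular form:
  V1 = 110·(cos(32.8°) + j·sin(32.8°)) = 92.46 + j59.59 V
  V2 = 181·(cos(30.0°) + j·sin(30.0°)) = 156.8 + j90.5 V
  V3 = 14·(cos(60.0°) + j·sin(60.0°)) = 7 + j12.12 V
Step 2 — Sum components: V_total = 256.2 + j162.2 V.
Step 3 — Convert to polar: |V_total| = 303.2 V, ∠V_total = 32.3°.

V_total = 303.2∠32.3° V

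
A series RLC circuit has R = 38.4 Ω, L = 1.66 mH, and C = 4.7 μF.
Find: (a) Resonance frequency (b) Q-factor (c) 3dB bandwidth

Step 1 — Resonance: ω₀ = 1/√(LC) = 1/√(0.00166·4.7e-06) = 1.132e+04 rad/s.
Step 2 — f₀ = ω₀/(2π) = 1802 Hz.
Step 3 — Series Q: Q = ω₀L/R = 1.132e+04·0.00166/38.4 = 0.4894.
Step 4 — Bandwidth: Δω = ω₀/Q = 2.313e+04 rad/s; BW = Δω/(2π) = 3682 Hz.

(a) f₀ = 1802 Hz  (b) Q = 0.4894  (c) BW = 3682 Hz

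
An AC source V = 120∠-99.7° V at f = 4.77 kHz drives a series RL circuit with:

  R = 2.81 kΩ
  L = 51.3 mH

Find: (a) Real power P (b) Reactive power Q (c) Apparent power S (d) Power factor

Step 1 — Angular frequency: ω = 2π·f = 2π·4770 = 2.997e+04 rad/s.
Step 2 — Component impedances:
  R: Z = R = 2810 Ω
  L: Z = jωL = j·2.997e+04·0.0513 = 0 + j1538 Ω
Step 3 — Series combination: Z_total = R + L = 2810 + j1538 Ω = 3203∠28.7° Ω.
Step 4 — Source phasor: V = 120∠-99.7° V = -20.22 - j118.3 V.
Step 5 — Current: I = V / Z = -0.02326 - j0.02937 A = 0.03746∠-128.4° A.
Step 6 — Complex power: S = V·I* = 3.944 + j2.158 VA.
Step 7 — Real power: P = Re(S) = 3.944 W.
Step 8 — Reactive power: Q = Im(S) = 2.158 VAR.
Step 9 — Apparent power: |S| = 4.496 VA.
Step 10 — Power factor: PF = P/|S| = 0.8773 (lagging).

(a) P = 3.944 W  (b) Q = 2.158 VAR  (c) S = 4.496 VA  (d) PF = 0.8773 (lagging)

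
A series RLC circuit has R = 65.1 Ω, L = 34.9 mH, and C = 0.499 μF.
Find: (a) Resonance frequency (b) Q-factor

Step 1 — Resonance condition Im(Z)=0 gives ω₀ = 1/√(LC).
Step 2 — ω₀ = 1/√(0.0349·4.99e-07) = 7578 rad/s.
Step 3 — f₀ = ω₀/(2π) = 1206 Hz.
Step 4 — Series Q: Q = ω₀L/R = 7578·0.0349/65.1 = 4.062.

(a) f₀ = 1206 Hz  (b) Q = 4.062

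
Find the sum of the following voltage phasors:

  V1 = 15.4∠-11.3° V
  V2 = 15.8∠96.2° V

Step 1 — Convert each phasor to rectangular form:
  V1 = 15.4·(cos(-11.3°) + j·sin(-11.3°)) = 15.1 - j3.018 V
  V2 = 15.8·(cos(96.2°) + j·sin(96.2°)) = -1.706 + j15.71 V
Step 2 — Sum components: V_total = 13.4 + j12.69 V.
Step 3 — Convert to polar: |V_total| = 18.45 V, ∠V_total = 43.5°.

V_total = 18.45∠43.5° V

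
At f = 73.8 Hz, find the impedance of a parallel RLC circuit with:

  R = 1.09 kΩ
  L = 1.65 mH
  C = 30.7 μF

Step 1 — Angular frequency: ω = 2π·f = 2π·73.8 = 463.7 rad/s.
Step 2 — Component impedances:
  R: Z = R = 1090 Ω
  L: Z = jωL = j·463.7·0.00165 = 0 + j0.7651 Ω
  C: Z = 1/(jωC) = -j/(ω·C) = 0 - j70.25 Ω
Step 3 — Parallel combination: 1/Z_total = 1/R + 1/L + 1/C; Z_total = 0.0005489 + j0.7735 Ω = 0.7735∠90.0° Ω.

Z = 0.0005489 + j0.7735 Ω = 0.7735∠90.0° Ω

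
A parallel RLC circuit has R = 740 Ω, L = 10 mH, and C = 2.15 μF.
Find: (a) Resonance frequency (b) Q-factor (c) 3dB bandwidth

Step 1 — Resonance: ω₀ = 1/√(LC) = 1/√(0.01·2.15e-06) = 6820 rad/s.
Step 2 — f₀ = ω₀/(2π) = 1085 Hz.
Step 3 — Parallel Q: Q = R/(ω₀L) = 740/(6820·0.01) = 10.85.
Step 4 — Bandwidth: Δω = ω₀/Q = 628.5 rad/s; BW = Δω/(2π) = 100 Hz.

(a) f₀ = 1085 Hz  (b) Q = 10.85  (c) BW = 100 Hz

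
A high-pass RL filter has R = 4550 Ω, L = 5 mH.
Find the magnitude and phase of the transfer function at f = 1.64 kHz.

Step 1 — Angular frequency: ω = 2π·1640 = 1.03e+04 rad/s.
Step 2 — Transfer function: H(jω) = jωL/(R + jωL).
Step 3 — Numerator jωL = j·51.52; denominator R + jωL = 4550 + j51.52.
Step 4 — H = 0.0001282 + j0.01132.
Step 5 — Magnitude: |H| = 0.01132 (-38.9 dB); phase: φ = 89.4°.

|H| = 0.01132 (-38.9 dB), φ = 89.4°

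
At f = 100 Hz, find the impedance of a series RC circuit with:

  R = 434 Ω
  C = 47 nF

Step 1 — Angular frequency: ω = 2π·f = 2π·100 = 628.3 rad/s.
Step 2 — Component impedances:
  R: Z = R = 434 Ω
  C: Z = 1/(jωC) = -j/(ω·C) = 0 - j3.386e+04 Ω
Step 3 — Series combination: Z_total = R + C = 434 - j3.386e+04 Ω = 3.387e+04∠-89.3° Ω.

Z = 434 - j3.386e+04 Ω = 3.387e+04∠-89.3° Ω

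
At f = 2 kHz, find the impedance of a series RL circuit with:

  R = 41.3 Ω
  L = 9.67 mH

Step 1 — Angular frequency: ω = 2π·f = 2π·2000 = 1.257e+04 rad/s.
Step 2 — Component impedances:
  R: Z = R = 41.3 Ω
  L: Z = jωL = j·1.257e+04·0.00967 = 0 + j121.5 Ω
Step 3 — Series combination: Z_total = R + L = 41.3 + j121.5 Ω = 128.3∠71.2° Ω.

Z = 41.3 + j121.5 Ω = 128.3∠71.2° Ω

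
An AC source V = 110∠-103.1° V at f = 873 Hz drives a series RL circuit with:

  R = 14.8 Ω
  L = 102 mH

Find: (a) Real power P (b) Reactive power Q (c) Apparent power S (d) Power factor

Step 1 — Angular frequency: ω = 2π·f = 2π·873 = 5485 rad/s.
Step 2 — Component impedances:
  R: Z = R = 14.8 Ω
  L: Z = jωL = j·5485·0.102 = 0 + j559.5 Ω
Step 3 — Series combination: Z_total = R + L = 14.8 + j559.5 Ω = 559.7∠88.5° Ω.
Step 4 — Source phasor: V = 110∠-103.1° V = -24.93 - j107.1 V.
Step 5 — Current: I = V / Z = -0.1925 + j0.03947 A = 0.1965∠168.4° A.
Step 6 — Complex power: S = V·I* = 0.5717 + j21.61 VA.
Step 7 — Real power: P = Re(S) = 0.5717 W.
Step 8 — Reactive power: Q = Im(S) = 21.61 VAR.
Step 9 — Apparent power: |S| = 21.62 VA.
Step 10 — Power factor: PF = P/|S| = 0.02644 (lagging).

(a) P = 0.5717 W  (b) Q = 21.61 VAR  (c) S = 21.62 VA  (d) PF = 0.02644 (lagging)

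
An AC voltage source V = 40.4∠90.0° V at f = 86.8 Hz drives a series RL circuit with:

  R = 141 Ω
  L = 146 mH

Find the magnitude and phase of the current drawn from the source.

Step 1 — Angular frequency: ω = 2π·f = 2π·86.8 = 545.4 rad/s.
Step 2 — Component impedances:
  R: Z = R = 141 Ω
  L: Z = jωL = j·545.4·0.146 = 0 + j79.63 Ω
Step 3 — Series combination: Z_total = R + L = 141 + j79.63 Ω = 161.9∠29.5° Ω.
Step 4 — Source phasor: V = 40.4∠90.0° V = 0 + j40.4 V.
Step 5 — Ohm's law: I = V / Z_total = (0 + j40.4) / (141 + j79.63) = 0.1227 + j0.2172 A.
Step 6 — Convert to polar: |I| = 0.2495 A, ∠I = 60.5°.

I = 0.2495∠60.5° A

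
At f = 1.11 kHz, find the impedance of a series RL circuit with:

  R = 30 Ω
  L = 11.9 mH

Step 1 — Angular frequency: ω = 2π·f = 2π·1110 = 6974 rad/s.
Step 2 — Component impedances:
  R: Z = R = 30 Ω
  L: Z = jωL = j·6974·0.0119 = 0 + j82.99 Ω
Step 3 — Series combination: Z_total = R + L = 30 + j82.99 Ω = 88.25∠70.1° Ω.

Z = 30 + j82.99 Ω = 88.25∠70.1° Ω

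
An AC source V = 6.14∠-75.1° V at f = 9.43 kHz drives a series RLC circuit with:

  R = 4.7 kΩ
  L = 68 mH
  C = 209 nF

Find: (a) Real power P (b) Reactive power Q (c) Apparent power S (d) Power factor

Step 1 — Angular frequency: ω = 2π·f = 2π·9430 = 5.925e+04 rad/s.
Step 2 — Component impedances:
  R: Z = R = 4700 Ω
  L: Z = jωL = j·5.925e+04·0.068 = 0 + j4029 Ω
  C: Z = 1/(jωC) = -j/(ω·C) = 0 - j80.75 Ω
Step 3 — Series combination: Z_total = R + L + C = 4700 + j3948 Ω = 6138∠40.0° Ω.
Step 4 — Source phasor: V = 6.14∠-75.1° V = 1.579 - j5.934 V.
Step 5 — Current: I = V / Z = -0.0004248 - j0.0009056 A = 0.001∠-115.1° A.
Step 6 — Complex power: S = V·I* = 0.004703 + j0.00395 VA.
Step 7 — Real power: P = Re(S) = 0.004703 W.
Step 8 — Reactive power: Q = Im(S) = 0.00395 VAR.
Step 9 — Apparent power: |S| = 0.006142 VA.
Step 10 — Power factor: PF = P/|S| = 0.7657 (lagging).

(a) P = 0.004703 W  (b) Q = 0.00395 VAR  (c) S = 0.006142 VA  (d) PF = 0.7657 (lagging)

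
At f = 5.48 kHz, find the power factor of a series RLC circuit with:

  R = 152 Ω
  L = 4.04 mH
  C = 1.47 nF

Step 1 — Angular frequency: ω = 2π·f = 2π·5480 = 3.443e+04 rad/s.
Step 2 — Component impedances:
  R: Z = R = 152 Ω
  L: Z = jωL = j·3.443e+04·0.00404 = 0 + j139.1 Ω
  C: Z = 1/(jωC) = -j/(ω·C) = 0 - j1.976e+04 Ω
Step 3 — Series combination: Z_total = R + L + C = 152 - j1.962e+04 Ω = 1.962e+04∠-89.6° Ω.
Step 4 — Power factor: PF = cos(φ) = Re(Z)/|Z| = 152/19619 = 0.007748.
Step 5 — Type: Im(Z) = -1.962e+04 ⇒ leading (phase φ = -89.6°).

PF = 0.007748 (leading, φ = -89.6°)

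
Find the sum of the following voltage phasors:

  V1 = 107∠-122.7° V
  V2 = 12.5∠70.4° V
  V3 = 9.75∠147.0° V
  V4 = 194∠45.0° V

Step 1 — Convert each phasor to rectangular form:
  V1 = 107·(cos(-122.7°) + j·sin(-122.7°)) = -57.81 - j90.04 V
  V2 = 12.5·(cos(70.4°) + j·sin(70.4°)) = 4.193 + j11.78 V
  V3 = 9.75·(cos(147.0°) + j·sin(147.0°)) = -8.177 + j5.31 V
  V4 = 194·(cos(45.0°) + j·sin(45.0°)) = 137.2 + j137.2 V
Step 2 — Sum components: V_total = 75.39 + j64.22 V.
Step 3 — Convert to polar: |V_total| = 99.04 V, ∠V_total = 40.4°.

V_total = 99.04∠40.4° V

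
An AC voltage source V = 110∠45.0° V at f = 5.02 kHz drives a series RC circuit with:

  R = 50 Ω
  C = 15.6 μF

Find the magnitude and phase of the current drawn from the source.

Step 1 — Angular frequency: ω = 2π·f = 2π·5020 = 3.154e+04 rad/s.
Step 2 — Component impedances:
  R: Z = R = 50 Ω
  C: Z = 1/(jωC) = -j/(ω·C) = 0 - j2.032 Ω
Step 3 — Series combination: Z_total = R + C = 50 - j2.032 Ω = 50.04∠-2.3° Ω.
Step 4 — Source phasor: V = 110∠45.0° V = 77.78 + j77.78 V.
Step 5 — Ohm's law: I = V / Z_total = (77.78 + j77.78) / (50 - j2.032) = 1.49 + j1.616 A.
Step 6 — Convert to polar: |I| = 2.198 A, ∠I = 47.3°.

I = 2.198∠47.3° A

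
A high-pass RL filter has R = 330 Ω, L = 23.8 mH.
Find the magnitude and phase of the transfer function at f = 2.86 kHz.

Step 1 — Angular frequency: ω = 2π·2860 = 1.797e+04 rad/s.
Step 2 — Transfer function: H(jω) = jωL/(R + jωL).
Step 3 — Numerator jωL = j·427.7; denominator R + jωL = 330 + j427.7.
Step 4 — H = 0.6268 + j0.4837.
Step 5 — Magnitude: |H| = 0.7917 (-2.0 dB); phase: φ = 37.7°.

|H| = 0.7917 (-2.0 dB), φ = 37.7°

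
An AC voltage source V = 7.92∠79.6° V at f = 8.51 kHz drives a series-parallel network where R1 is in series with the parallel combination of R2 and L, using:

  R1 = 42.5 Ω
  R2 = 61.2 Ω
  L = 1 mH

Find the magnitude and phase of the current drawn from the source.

Step 1 — Angular frequency: ω = 2π·f = 2π·8510 = 5.347e+04 rad/s.
Step 2 — Component impedances:
  R1: Z = R = 42.5 Ω
  R2: Z = R = 61.2 Ω
  L: Z = jωL = j·5.347e+04·0.001 = 0 + j53.47 Ω
Step 3 — Parallel branch: R2 || L = 1/(1/R2 + 1/L) = 26.49 + j30.32 Ω.
Step 4 — Series with R1: Z_total = R1 + (R2 || L) = 68.99 + j30.32 Ω = 75.36∠23.7° Ω.
Step 5 — Source phasor: V = 7.92∠79.6° V = 1.43 + j7.79 V.
Step 6 — Ohm's law: I = V / Z_total = (1.43 + j7.79) / (68.99 + j30.32) = 0.05896 + j0.087 A.
Step 7 — Convert to polar: |I| = 0.1051 A, ∠I = 55.9°.

I = 0.1051∠55.9° A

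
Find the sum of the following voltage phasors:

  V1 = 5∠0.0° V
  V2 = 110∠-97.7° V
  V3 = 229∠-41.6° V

Step 1 — Convert each phasor to rectangular form:
  V1 = 5·(cos(0.0°) + j·sin(0.0°)) = 5 V
  V2 = 110·(cos(-97.7°) + j·sin(-97.7°)) = -14.74 - j109 V
  V3 = 229·(cos(-41.6°) + j·sin(-41.6°)) = 171.2 - j152 V
Step 2 — Sum components: V_total = 161.5 - j261 V.
Step 3 — Convert to polar: |V_total| = 307 V, ∠V_total = -58.3°.

V_total = 307∠-58.3° V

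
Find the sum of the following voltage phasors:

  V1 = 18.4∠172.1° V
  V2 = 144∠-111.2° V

Step 1 — Convert each phasor to rectangular form:
  V1 = 18.4·(cos(172.1°) + j·sin(172.1°)) = -18.23 + j2.529 V
  V2 = 144·(cos(-111.2°) + j·sin(-111.2°)) = -52.07 - j134.3 V
Step 2 — Sum components: V_total = -70.3 - j131.7 V.
Step 3 — Convert to polar: |V_total| = 149.3 V, ∠V_total = -118.1°.

V_total = 149.3∠-118.1° V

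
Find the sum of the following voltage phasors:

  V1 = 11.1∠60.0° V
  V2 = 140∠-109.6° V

Step 1 — Convert each phasor to rectangular form:
  V1 = 11.1·(cos(60.0°) + j·sin(60.0°)) = 5.55 + j9.613 V
  V2 = 140·(cos(-109.6°) + j·sin(-109.6°)) = -46.96 - j131.9 V
Step 2 — Sum components: V_total = -41.41 - j122.3 V.
Step 3 — Convert to polar: |V_total| = 129.1 V, ∠V_total = -108.7°.

V_total = 129.1∠-108.7° V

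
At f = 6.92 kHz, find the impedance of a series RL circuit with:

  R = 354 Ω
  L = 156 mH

Step 1 — Angular frequency: ω = 2π·f = 2π·6920 = 4.348e+04 rad/s.
Step 2 — Component impedances:
  R: Z = R = 354 Ω
  L: Z = jωL = j·4.348e+04·0.156 = 0 + j6783 Ω
Step 3 — Series combination: Z_total = R + L = 354 + j6783 Ω = 6792∠87.0° Ω.

Z = 354 + j6783 Ω = 6792∠87.0° Ω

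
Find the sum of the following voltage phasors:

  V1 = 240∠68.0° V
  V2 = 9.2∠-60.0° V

Step 1 — Convert each phasor to rectangular form:
  V1 = 240·(cos(68.0°) + j·sin(68.0°)) = 89.91 + j222.5 V
  V2 = 9.2·(cos(-60.0°) + j·sin(-60.0°)) = 4.6 - j7.967 V
Step 2 — Sum components: V_total = 94.51 + j214.6 V.
Step 3 — Convert to polar: |V_total| = 234.4 V, ∠V_total = 66.2°.

V_total = 234.4∠66.2° V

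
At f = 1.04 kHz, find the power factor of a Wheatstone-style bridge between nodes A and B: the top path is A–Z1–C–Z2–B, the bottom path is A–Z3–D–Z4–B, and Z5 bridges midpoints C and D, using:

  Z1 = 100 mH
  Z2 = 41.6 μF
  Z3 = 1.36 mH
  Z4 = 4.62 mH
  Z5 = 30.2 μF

Step 1 — Angular frequency: ω = 2π·f = 2π·1040 = 6535 rad/s.
Step 2 — Component impedances:
  Z1: Z = jωL = j·6535·0.1 = 0 + j653.5 Ω
  Z2: Z = 1/(jωC) = -j/(ω·C) = 0 - j3.679 Ω
  Z3: Z = jωL = j·6535·0.00136 = 0 + j8.887 Ω
  Z4: Z = jωL = j·6535·0.00462 = 0 + j30.19 Ω
  Z5: Z = 1/(jωC) = -j/(ω·C) = 0 - j5.067 Ω
Step 3 — Bridge requires nodal analysis (the Z5 bridge couples midpoints C and D, so the two paths cannot be reduced to a simple series/parallel combination). Setting node B to ground and injecting 1 A at node A, the 3-node admittance system at A, C, D solves to V_A = Z_AB = 0 - j3.431 Ω = 3.431∠-90.0° Ω.
Step 4 — Power factor: PF = cos(φ) = Re(Z)/|Z| = -0/3.431 = -0.
Step 5 — Type: Im(Z) = -3.431 ⇒ leading (phase φ = -90.0°).

PF = -0 (leading, φ = -90.0°)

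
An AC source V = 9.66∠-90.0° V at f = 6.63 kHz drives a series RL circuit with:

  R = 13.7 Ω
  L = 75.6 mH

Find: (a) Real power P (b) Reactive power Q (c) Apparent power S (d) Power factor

Step 1 — Angular frequency: ω = 2π·f = 2π·6630 = 4.166e+04 rad/s.
Step 2 — Component impedances:
  R: Z = R = 13.7 Ω
  L: Z = jωL = j·4.166e+04·0.0756 = 0 + j3149 Ω
Step 3 — Series combination: Z_total = R + L = 13.7 + j3149 Ω = 3149∠89.8° Ω.
Step 4 — Source phasor: V = 9.66∠-90.0° V = 0 - j9.66 V.
Step 5 — Current: I = V / Z = -0.003067 - j1.334e-05 A = 0.003067∠-179.8° A.
Step 6 — Complex power: S = V·I* = 0.0001289 + j0.02963 VA.
Step 7 — Real power: P = Re(S) = 0.0001289 W.
Step 8 — Reactive power: Q = Im(S) = 0.02963 VAR.
Step 9 — Apparent power: |S| = 0.02963 VA.
Step 10 — Power factor: PF = P/|S| = 0.00435 (lagging).

(a) P = 0.0001289 W  (b) Q = 0.02963 VAR  (c) S = 0.02963 VA  (d) PF = 0.00435 (lagging)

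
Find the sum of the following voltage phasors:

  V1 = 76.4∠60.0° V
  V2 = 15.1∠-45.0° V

Step 1 — Convert each phasor to rectangular form:
  V1 = 76.4·(cos(60.0°) + j·sin(60.0°)) = 38.2 + j66.16 V
  V2 = 15.1·(cos(-45.0°) + j·sin(-45.0°)) = 10.68 - j10.68 V
Step 2 — Sum components: V_total = 48.88 + j55.49 V.
Step 3 — Convert to polar: |V_total| = 73.94 V, ∠V_total = 48.6°.

V_total = 73.94∠48.6° V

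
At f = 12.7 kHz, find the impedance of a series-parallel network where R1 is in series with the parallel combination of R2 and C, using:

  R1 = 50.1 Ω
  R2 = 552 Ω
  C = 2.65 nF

Step 1 — Angular frequency: ω = 2π·f = 2π·1.27e+04 = 7.98e+04 rad/s.
Step 2 — Component impedances:
  R1: Z = R = 50.1 Ω
  R2: Z = R = 552 Ω
  C: Z = 1/(jωC) = -j/(ω·C) = 0 - j4729 Ω
Step 3 — Parallel branch: R2 || C = 1/(1/R2 + 1/C) = 544.6 - j63.57 Ω.
Step 4 — Series with R1: Z_total = R1 + (R2 || C) = 594.7 - j63.57 Ω = 598.1∠-6.1° Ω.

Z = 594.7 - j63.57 Ω = 598.1∠-6.1° Ω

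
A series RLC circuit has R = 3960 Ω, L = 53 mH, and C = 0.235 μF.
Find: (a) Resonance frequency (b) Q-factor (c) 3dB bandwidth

Step 1 — Resonance: ω₀ = 1/√(LC) = 1/√(0.053·2.35e-07) = 8960 rad/s.
Step 2 — f₀ = ω₀/(2π) = 1426 Hz.
Step 3 — Series Q: Q = ω₀L/R = 8960·0.053/3960 = 0.1199.
Step 4 — Bandwidth: Δω = ω₀/Q = 7.472e+04 rad/s; BW = Δω/(2π) = 1.189e+04 Hz.

(a) f₀ = 1426 Hz  (b) Q = 0.1199  (c) BW = 1.189e+04 Hz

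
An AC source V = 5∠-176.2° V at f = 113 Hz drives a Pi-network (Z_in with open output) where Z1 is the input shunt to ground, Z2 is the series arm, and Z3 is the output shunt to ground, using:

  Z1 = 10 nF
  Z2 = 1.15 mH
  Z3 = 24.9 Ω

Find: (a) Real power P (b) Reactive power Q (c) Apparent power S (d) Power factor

Step 1 — Angular frequency: ω = 2π·f = 2π·113 = 710 rad/s.
Step 2 — Component impedances:
  Z1: Z = 1/(jωC) = -j/(ω·C) = 0 - j1.408e+05 Ω
  Z2: Z = jωL = j·710·0.00115 = 0 + j0.8165 Ω
  Z3: Z = R = 24.9 Ω
Step 3 — With open output, the series arm Z2 and the output shunt Z3 appear in series to ground: Z2 + Z3 = 24.9 + j0.8165 Ω.
Step 4 — Parallel with input shunt Z1: Z_in = Z1 || (Z2 + Z3) = 24.9 + j0.8121 Ω = 24.91∠1.9° Ω.
Step 5 — Source phasor: V = 5∠-176.2° V = -4.989 - j0.3314 V.
Step 6 — Current: I = V / Z = -0.2006 - j0.006766 A = 0.2007∠-178.1° A.
Step 7 — Complex power: S = V·I* = 1.003 + j0.03271 VA.
Step 8 — Real power: P = Re(S) = 1.003 W.
Step 9 — Reactive power: Q = Im(S) = 0.03271 VAR.
Step 10 — Apparent power: |S| = 1.003 VA.
Step 11 — Power factor: PF = P/|S| = 0.9995 (lagging).

(a) P = 1.003 W  (b) Q = 0.03271 VAR  (c) S = 1.003 VA  (d) PF = 0.9995 (lagging)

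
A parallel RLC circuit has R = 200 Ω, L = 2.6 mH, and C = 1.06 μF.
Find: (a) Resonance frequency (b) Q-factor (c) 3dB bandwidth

Step 1 — Resonance: ω₀ = 1/√(LC) = 1/√(0.0026·1.06e-06) = 1.905e+04 rad/s.
Step 2 — f₀ = ω₀/(2π) = 3032 Hz.
Step 3 — Parallel Q: Q = R/(ω₀L) = 200/(1.905e+04·0.0026) = 4.038.
Step 4 — Bandwidth: Δω = ω₀/Q = 4717 rad/s; BW = Δω/(2π) = 750.7 Hz.

(a) f₀ = 3032 Hz  (b) Q = 4.038  (c) BW = 750.7 Hz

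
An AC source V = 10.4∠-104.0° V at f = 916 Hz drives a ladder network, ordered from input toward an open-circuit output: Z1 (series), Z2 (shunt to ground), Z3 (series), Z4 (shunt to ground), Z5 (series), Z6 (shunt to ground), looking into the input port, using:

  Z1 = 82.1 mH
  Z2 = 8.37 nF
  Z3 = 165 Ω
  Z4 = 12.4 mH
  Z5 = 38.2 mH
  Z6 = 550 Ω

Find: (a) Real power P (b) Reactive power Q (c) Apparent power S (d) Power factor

Step 1 — Angular frequency: ω = 2π·f = 2π·916 = 5755 rad/s.
Step 2 — Component impedances:
  Z1: Z = jωL = j·5755·0.0821 = 0 + j472.5 Ω
  Z2: Z = 1/(jωC) = -j/(ω·C) = 0 - j2.076e+04 Ω
  Z3: Z = R = 165 Ω
  Z4: Z = jωL = j·5755·0.0124 = 0 + j71.37 Ω
  Z5: Z = jωL = j·5755·0.0382 = 0 + j219.9 Ω
  Z6: Z = R = 550 Ω
Step 3 — Ladder network (open output): work backward from the far end, alternating series and parallel combinations. Z_in = 173.3 + j538.8 Ω = 566∠72.2° Ω.
Step 4 — Source phasor: V = 10.4∠-104.0° V = -2.516 - j10.09 V.
Step 5 — Current: I = V / Z = -0.01833 - j0.001228 A = 0.01837∠-176.2° A.
Step 6 — Complex power: S = V·I* = 0.05852 + j0.1819 VA.
Step 7 — Real power: P = Re(S) = 0.05852 W.
Step 8 — Reactive power: Q = Im(S) = 0.1819 VAR.
Step 9 — Apparent power: |S| = 0.1911 VA.
Step 10 — Power factor: PF = P/|S| = 0.3063 (lagging).

(a) P = 0.05852 W  (b) Q = 0.1819 VAR  (c) S = 0.1911 VA  (d) PF = 0.3063 (lagging)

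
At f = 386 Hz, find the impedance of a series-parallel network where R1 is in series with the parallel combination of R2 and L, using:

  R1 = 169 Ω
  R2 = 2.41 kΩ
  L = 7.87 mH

Step 1 — Angular frequency: ω = 2π·f = 2π·386 = 2425 rad/s.
Step 2 — Component impedances:
  R1: Z = R = 169 Ω
  R2: Z = R = 2410 Ω
  L: Z = jωL = j·2425·0.00787 = 0 + j19.09 Ω
Step 3 — Parallel branch: R2 || L = 1/(1/R2 + 1/L) = 0.1512 + j19.09 Ω.
Step 4 — Series with R1: Z_total = R1 + (R2 || L) = 169.2 + j19.09 Ω = 170.2∠6.4° Ω.

Z = 169.2 + j19.09 Ω = 170.2∠6.4° Ω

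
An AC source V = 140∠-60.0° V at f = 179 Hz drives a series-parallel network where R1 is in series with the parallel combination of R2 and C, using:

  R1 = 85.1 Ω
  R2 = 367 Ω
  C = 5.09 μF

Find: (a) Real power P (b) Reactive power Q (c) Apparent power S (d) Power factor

Step 1 — Angular frequency: ω = 2π·f = 2π·179 = 1125 rad/s.
Step 2 — Component impedances:
  R1: Z = R = 85.1 Ω
  R2: Z = R = 367 Ω
  C: Z = 1/(jωC) = -j/(ω·C) = 0 - j174.7 Ω
Step 3 — Parallel branch: R2 || C = 1/(1/R2 + 1/C) = 67.79 - j142.4 Ω.
Step 4 — Series with R1: Z_total = R1 + (R2 || C) = 152.9 - j142.4 Ω = 208.9∠-43.0° Ω.
Step 5 — Source phasor: V = 140∠-60.0° V = 70 - j121.2 V.
Step 6 — Current: I = V / Z = 0.6407 - j0.1962 A = 0.67∠-17.0° A.
Step 7 — Complex power: S = V·I* = 68.64 - j63.94 VA.
Step 8 — Real power: P = Re(S) = 68.64 W.
Step 9 — Reactive power: Q = Im(S) = -63.94 VAR.
Step 10 — Apparent power: |S| = 93.81 VA.
Step 11 — Power factor: PF = P/|S| = 0.7317 (leading).

(a) P = 68.64 W  (b) Q = -63.94 VAR  (c) S = 93.81 VA  (d) PF = 0.7317 (leading)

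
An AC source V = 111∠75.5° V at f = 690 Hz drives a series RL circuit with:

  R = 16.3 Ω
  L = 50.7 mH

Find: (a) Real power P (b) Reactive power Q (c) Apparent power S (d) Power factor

Step 1 — Angular frequency: ω = 2π·f = 2π·690 = 4335 rad/s.
Step 2 — Component impedances:
  R: Z = R = 16.3 Ω
  L: Z = jωL = j·4335·0.0507 = 0 + j219.8 Ω
Step 3 — Series combination: Z_total = R + L = 16.3 + j219.8 Ω = 220.4∠85.8° Ω.
Step 4 — Source phasor: V = 111∠75.5° V = 27.79 + j107.5 V.
Step 5 — Current: I = V / Z = 0.4956 - j0.08969 A = 0.5036∠-10.3° A.
Step 6 — Complex power: S = V·I* = 4.134 + j55.75 VA.
Step 7 — Real power: P = Re(S) = 4.134 W.
Step 8 — Reactive power: Q = Im(S) = 55.75 VAR.
Step 9 — Apparent power: |S| = 55.9 VA.
Step 10 — Power factor: PF = P/|S| = 0.07395 (lagging).

(a) P = 4.134 W  (b) Q = 55.75 VAR  (c) S = 55.9 VA  (d) PF = 0.07395 (lagging)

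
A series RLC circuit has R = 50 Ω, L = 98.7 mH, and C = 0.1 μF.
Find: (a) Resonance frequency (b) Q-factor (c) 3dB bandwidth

Step 1 — Resonance: ω₀ = 1/√(LC) = 1/√(0.0987·1e-07) = 1.007e+04 rad/s.
Step 2 — f₀ = ω₀/(2π) = 1602 Hz.
Step 3 — Series Q: Q = ω₀L/R = 1.007e+04·0.0987/50 = 19.87.
Step 4 — Bandwidth: Δω = ω₀/Q = 506.6 rad/s; BW = Δω/(2π) = 80.63 Hz.

(a) f₀ = 1602 Hz  (b) Q = 19.87  (c) BW = 80.63 Hz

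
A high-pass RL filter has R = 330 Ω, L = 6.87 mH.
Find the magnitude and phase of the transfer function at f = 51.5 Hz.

Step 1 — Angular frequency: ω = 2π·51.5 = 323.6 rad/s.
Step 2 — Transfer function: H(jω) = jωL/(R + jωL).
Step 3 — Numerator jωL = j·2.223; denominator R + jωL = 330 + j2.223.
Step 4 — H = 4.538e-05 + j0.006736.
Step 5 — Magnitude: |H| = 0.006736 (-43.4 dB); phase: φ = 89.6°.

|H| = 0.006736 (-43.4 dB), φ = 89.6°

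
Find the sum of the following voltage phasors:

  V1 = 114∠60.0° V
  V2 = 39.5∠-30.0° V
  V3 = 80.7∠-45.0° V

Step 1 — Convert each phasor to rectangular form:
  V1 = 114·(cos(60.0°) + j·sin(60.0°)) = 57 + j98.73 V
  V2 = 39.5·(cos(-30.0°) + j·sin(-30.0°)) = 34.21 - j19.75 V
  V3 = 80.7·(cos(-45.0°) + j·sin(-45.0°)) = 57.06 - j57.06 V
Step 2 — Sum components: V_total = 148.3 + j21.91 V.
Step 3 — Convert to polar: |V_total| = 149.9 V, ∠V_total = 8.4°.

V_total = 149.9∠8.4° V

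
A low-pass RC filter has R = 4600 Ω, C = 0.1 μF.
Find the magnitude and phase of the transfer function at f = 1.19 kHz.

Step 1 — Angular frequency: ω = 2π·1190 = 7477 rad/s.
Step 2 — Transfer function: H(jω) = 1/(1 + jωRC).
Step 3 — Denominator: 1 + jωRC = 1 + j·7477·4600·1e-07 = 1 + j3.439.
Step 4 — H = 0.07794 - j0.2681.
Step 5 — Magnitude: |H| = 0.2792 (-11.1 dB); phase: φ = -73.8°.

|H| = 0.2792 (-11.1 dB), φ = -73.8°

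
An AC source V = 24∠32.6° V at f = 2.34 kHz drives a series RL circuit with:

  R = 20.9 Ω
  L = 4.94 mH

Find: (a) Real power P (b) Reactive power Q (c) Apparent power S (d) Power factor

Step 1 — Angular frequency: ω = 2π·f = 2π·2340 = 1.47e+04 rad/s.
Step 2 — Component impedances:
  R: Z = R = 20.9 Ω
  L: Z = jωL = j·1.47e+04·0.00494 = 0 + j72.63 Ω
Step 3 — Series combination: Z_total = R + L = 20.9 + j72.63 Ω = 75.58∠73.9° Ω.
Step 4 — Source phasor: V = 24∠32.6° V = 20.22 + j12.93 V.
Step 5 — Current: I = V / Z = 0.2384 - j0.2098 A = 0.3176∠-41.3° A.
Step 6 — Complex power: S = V·I* = 2.108 + j7.324 VA.
Step 7 — Real power: P = Re(S) = 2.108 W.
Step 8 — Reactive power: Q = Im(S) = 7.324 VAR.
Step 9 — Apparent power: |S| = 7.621 VA.
Step 10 — Power factor: PF = P/|S| = 0.2765 (lagging).

(a) P = 2.108 W  (b) Q = 7.324 VAR  (c) S = 7.621 VA  (d) PF = 0.2765 (lagging)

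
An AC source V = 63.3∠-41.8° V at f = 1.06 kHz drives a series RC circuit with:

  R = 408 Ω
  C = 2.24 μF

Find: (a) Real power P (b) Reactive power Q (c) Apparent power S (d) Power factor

Step 1 — Angular frequency: ω = 2π·f = 2π·1060 = 6660 rad/s.
Step 2 — Component impedances:
  R: Z = R = 408 Ω
  C: Z = 1/(jωC) = -j/(ω·C) = 0 - j67.03 Ω
Step 3 — Series combination: Z_total = R + C = 408 - j67.03 Ω = 413.5∠-9.3° Ω.
Step 4 — Source phasor: V = 63.3∠-41.8° V = 47.19 - j42.19 V.
Step 5 — Current: I = V / Z = 0.1292 - j0.08219 A = 0.1531∠-32.5° A.
Step 6 — Complex power: S = V·I* = 9.563 - j1.571 VA.
Step 7 — Real power: P = Re(S) = 9.563 W.
Step 8 — Reactive power: Q = Im(S) = -1.571 VAR.
Step 9 — Apparent power: |S| = 9.691 VA.
Step 10 — Power factor: PF = P/|S| = 0.9868 (leading).

(a) P = 9.563 W  (b) Q = -1.571 VAR  (c) S = 9.691 VA  (d) PF = 0.9868 (leading)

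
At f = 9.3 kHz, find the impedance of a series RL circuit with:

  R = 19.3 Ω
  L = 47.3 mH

Step 1 — Angular frequency: ω = 2π·f = 2π·9300 = 5.843e+04 rad/s.
Step 2 — Component impedances:
  R: Z = R = 19.3 Ω
  L: Z = jωL = j·5.843e+04·0.0473 = 0 + j2764 Ω
Step 3 — Series combination: Z_total = R + L = 19.3 + j2764 Ω = 2764∠89.6° Ω.

Z = 19.3 + j2764 Ω = 2764∠89.6° Ω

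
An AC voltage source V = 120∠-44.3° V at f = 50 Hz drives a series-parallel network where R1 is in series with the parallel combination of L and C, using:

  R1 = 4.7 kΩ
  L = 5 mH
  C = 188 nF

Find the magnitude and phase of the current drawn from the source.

Step 1 — Angular frequency: ω = 2π·f = 2π·50 = 314.2 rad/s.
Step 2 — Component impedances:
  R1: Z = R = 4700 Ω
  L: Z = jωL = j·314.2·0.005 = 0 + j1.571 Ω
  C: Z = 1/(jωC) = -j/(ω·C) = 0 - j1.693e+04 Ω
Step 3 — Parallel branch: L || C = 1/(1/L + 1/C) = 0 + j1.571 Ω.
Step 4 — Series with R1: Z_total = R1 + (L || C) = 4700 + j1.571 Ω = 4700∠0.0° Ω.
Step 5 — Source phasor: V = 120∠-44.3° V = 85.88 - j83.81 V.
Step 6 — Ohm's law: I = V / Z_total = (85.88 - j83.81) / (4700 + j1.571) = 0.01827 - j0.01784 A.
Step 7 — Convert to polar: |I| = 0.02553 A, ∠I = -44.3°.

I = 0.02553∠-44.3° A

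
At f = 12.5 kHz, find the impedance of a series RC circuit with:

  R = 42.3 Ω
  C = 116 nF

Step 1 — Angular frequency: ω = 2π·f = 2π·1.25e+04 = 7.854e+04 rad/s.
Step 2 — Component impedances:
  R: Z = R = 42.3 Ω
  C: Z = 1/(jωC) = -j/(ω·C) = 0 - j109.8 Ω
Step 3 — Series combination: Z_total = R + C = 42.3 - j109.8 Ω = 117.6∠-68.9° Ω.

Z = 42.3 - j109.8 Ω = 117.6∠-68.9° Ω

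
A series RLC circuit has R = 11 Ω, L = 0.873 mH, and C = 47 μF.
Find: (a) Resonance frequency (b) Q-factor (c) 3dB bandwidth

Step 1 — Resonance: ω₀ = 1/√(LC) = 1/√(0.000873·4.7e-05) = 4937 rad/s.
Step 2 — f₀ = ω₀/(2π) = 785.7 Hz.
Step 3 — Series Q: Q = ω₀L/R = 4937·0.000873/11 = 0.3918.
Step 4 — Bandwidth: Δω = ω₀/Q = 1.26e+04 rad/s; BW = Δω/(2π) = 2005 Hz.

(a) f₀ = 785.7 Hz  (b) Q = 0.3918  (c) BW = 2005 Hz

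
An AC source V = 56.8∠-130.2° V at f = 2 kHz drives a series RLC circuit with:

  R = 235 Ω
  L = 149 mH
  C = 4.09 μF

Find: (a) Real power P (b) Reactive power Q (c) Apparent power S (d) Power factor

Step 1 — Angular frequency: ω = 2π·f = 2π·2000 = 1.257e+04 rad/s.
Step 2 — Component impedances:
  R: Z = R = 235 Ω
  L: Z = jωL = j·1.257e+04·0.149 = 0 + j1872 Ω
  C: Z = 1/(jωC) = -j/(ω·C) = 0 - j19.46 Ω
Step 3 — Series combination: Z_total = R + L + C = 235 + j1853 Ω = 1868∠82.8° Ω.
Step 4 — Source phasor: V = 56.8∠-130.2° V = -36.66 - j43.38 V.
Step 5 — Current: I = V / Z = -0.02551 + j0.01655 A = 0.03041∠147.0° A.
Step 6 — Complex power: S = V·I* = 0.2173 + j1.714 VA.
Step 7 — Real power: P = Re(S) = 0.2173 W.
Step 8 — Reactive power: Q = Im(S) = 1.714 VAR.
Step 9 — Apparent power: |S| = 1.727 VA.
Step 10 — Power factor: PF = P/|S| = 0.1258 (lagging).

(a) P = 0.2173 W  (b) Q = 1.714 VAR  (c) S = 1.727 VA  (d) PF = 0.1258 (lagging)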